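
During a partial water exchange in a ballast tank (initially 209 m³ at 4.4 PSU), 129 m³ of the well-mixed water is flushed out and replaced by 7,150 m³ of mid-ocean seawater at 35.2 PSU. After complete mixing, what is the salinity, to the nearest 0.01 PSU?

34.86 PSU

Remaining after removal: 80 m³ at 4.4 PSU (salt = 352)
After addition: salt = 352 + 7,150×35.2 = 252,032; volume = 7,230 m³
S = 252,032 / 7,230 = 34.8592 PSU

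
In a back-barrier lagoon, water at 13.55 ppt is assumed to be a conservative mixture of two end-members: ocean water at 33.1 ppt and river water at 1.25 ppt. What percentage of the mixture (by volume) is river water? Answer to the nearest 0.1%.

61.4%

Let f be the freshwater fraction. Salt balance per unit volume:
f×1.25 + (1−f)×33.1 = 13.55
f = (33.1 − 13.55) / (33.1 − 1.25) = 19.55/31.85 = 0.6138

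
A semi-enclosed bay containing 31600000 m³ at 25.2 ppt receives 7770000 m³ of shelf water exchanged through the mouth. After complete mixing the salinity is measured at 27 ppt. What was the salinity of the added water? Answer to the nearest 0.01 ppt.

34.32 ppt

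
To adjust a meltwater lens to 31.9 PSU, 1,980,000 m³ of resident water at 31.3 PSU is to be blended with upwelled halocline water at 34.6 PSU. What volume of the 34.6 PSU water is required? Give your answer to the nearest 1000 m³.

440000 m³

Salt balance: 1,980,000×31.3 + V×34.6 = (1,980,000+V)×31.9
61,974,000 + 34.6V = 63,162,000 + 31.9V
1,188,000 = 2.7V
V = 440,000 m³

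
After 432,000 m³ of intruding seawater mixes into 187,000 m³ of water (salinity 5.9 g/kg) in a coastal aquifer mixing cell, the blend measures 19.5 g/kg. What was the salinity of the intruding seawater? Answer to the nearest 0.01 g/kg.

25.39 g/kg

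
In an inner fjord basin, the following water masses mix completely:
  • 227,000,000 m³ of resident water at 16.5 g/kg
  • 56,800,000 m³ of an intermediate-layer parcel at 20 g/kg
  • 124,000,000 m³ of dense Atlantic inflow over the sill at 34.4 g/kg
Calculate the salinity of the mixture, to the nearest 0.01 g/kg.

Weighted by volume,
salt = 227,000,000×16.5 + 56,800,000×20 + 124,000,000×34.4 = 3,745,500,000 + 1,136,000,000 + 4,265,600,000 = 9,147,100,000
volume = 227,000,000 + 56,800,000 + 124,000,000 = 407,800,000 m³
S = 9,147,100,000 / 407,800,000 = 22.4304 g/kg

22.43 g/kg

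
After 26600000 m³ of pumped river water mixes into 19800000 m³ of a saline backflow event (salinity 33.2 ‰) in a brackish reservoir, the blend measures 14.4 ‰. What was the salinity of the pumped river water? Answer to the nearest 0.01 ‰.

0.41 ‰

Salt balance: 19,800,000×33.2 + 26,600,000×S = 46,400,000×14.4
657,360,000 + 26,600,000·S = 668,160,000
S = (668,160,000 − 657,360,000) / 26,600,000 = 0.406 ‰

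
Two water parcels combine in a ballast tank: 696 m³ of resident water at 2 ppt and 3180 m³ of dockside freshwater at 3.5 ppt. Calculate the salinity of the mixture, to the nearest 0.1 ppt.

3.2 ppt

By conservation of dissolved salt,
salt = 696×2 + 3,180×3.5 = 1,392 + 11,130 = 12,522
volume = 696 + 3,180 = 3,876 m³
S = 12,522 / 3,876 = 3.231 ppt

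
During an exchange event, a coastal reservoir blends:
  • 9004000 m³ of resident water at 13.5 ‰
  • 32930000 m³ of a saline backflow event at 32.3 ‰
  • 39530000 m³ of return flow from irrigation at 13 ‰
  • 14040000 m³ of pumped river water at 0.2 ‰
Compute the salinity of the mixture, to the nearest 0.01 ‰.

17.82 ‰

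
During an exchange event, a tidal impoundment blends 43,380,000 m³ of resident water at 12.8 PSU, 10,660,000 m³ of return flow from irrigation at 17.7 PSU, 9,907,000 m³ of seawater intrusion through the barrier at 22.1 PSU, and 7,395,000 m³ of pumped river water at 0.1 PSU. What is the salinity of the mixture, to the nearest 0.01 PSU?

Conserving salt mass:
salt = 43,380,000×12.8 + 10,660,000×17.7 + 9,907,000×22.1 + 7,395,000×0.1 = 555,264,000 + 188,682,000 + 218,944,700 + 739,500 = 963,630,200
volume = 43,380,000 + 10,660,000 + 9,907,000 + 7,395,000 = 71,342,000 m³
S = 963,630,200 / 71,342,000 = 13.5072 PSU

13.51 PSU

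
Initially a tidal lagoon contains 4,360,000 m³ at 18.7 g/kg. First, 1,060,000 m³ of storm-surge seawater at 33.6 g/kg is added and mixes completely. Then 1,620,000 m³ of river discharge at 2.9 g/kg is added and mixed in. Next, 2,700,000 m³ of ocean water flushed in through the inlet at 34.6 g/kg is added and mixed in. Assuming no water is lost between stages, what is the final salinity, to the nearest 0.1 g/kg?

Mass of salt is conserved:
Initial salt = 4,360,000×18.7 = 81,532,000
After stage 1: salt = 81,532,000 + 1,060,000×33.6 = 117,148,000; volume = 5,420,000 m³; S = 21.614 g/kg
After stage 2: salt = 117,148,000 + 1,620,000×2.9 = 121,846,000; volume = 7,040,000 m³; S = 17.308 g/kg
After stage 3: salt = 121,846,000 + 2,700,000×34.6 = 215,266,000; volume = 9,740,000 m³
S = 215,266,000 / 9,740,000 = 22.1012 g/kg

22.1 g/kg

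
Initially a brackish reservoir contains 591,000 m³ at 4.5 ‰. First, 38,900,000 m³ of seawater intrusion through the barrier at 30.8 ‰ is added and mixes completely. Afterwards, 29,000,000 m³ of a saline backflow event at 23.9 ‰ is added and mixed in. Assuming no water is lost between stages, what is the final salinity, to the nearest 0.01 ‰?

27.65 ‰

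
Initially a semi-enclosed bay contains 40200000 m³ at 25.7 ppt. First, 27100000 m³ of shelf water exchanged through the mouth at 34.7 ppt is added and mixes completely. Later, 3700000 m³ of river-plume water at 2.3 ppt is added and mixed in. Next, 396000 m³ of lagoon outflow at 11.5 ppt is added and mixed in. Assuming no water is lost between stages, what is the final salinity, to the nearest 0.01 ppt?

Conserving salt mass:
Initial salt = 40,200,000×25.7 = 1,033,140,000
After stage 1: salt = 1,033,140,000 + 27,100,000×34.7 = 1,973,510,000; volume = 67,300,000 m³; S = 29.324 ppt
After stage 2: salt = 1,973,510,000 + 3,700,000×2.3 = 1,982,020,000; volume = 71,000,000 m³; S = 27.916 ppt
After stage 3: salt = 1,982,020,000 + 396,000×11.5 = 1,986,574,000; volume = 71,396,000 m³
S = 1,986,574,000 / 71,396,000 = 27.8247 ppt

27.82 ppt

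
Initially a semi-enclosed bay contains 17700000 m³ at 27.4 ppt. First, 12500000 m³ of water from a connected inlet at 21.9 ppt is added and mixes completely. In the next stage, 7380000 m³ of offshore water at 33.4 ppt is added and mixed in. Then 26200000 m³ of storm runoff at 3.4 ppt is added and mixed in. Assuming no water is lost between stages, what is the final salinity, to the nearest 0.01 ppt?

17.16 ppt

By conservation of dissolved salt,
Initial salt = 17,700,000×27.4 = 484,980,000
After stage 1: salt = 484,980,000 + 12,500,000×21.9 = 758,730,000; volume = 30,200,000 m³; S = 25.124 ppt
After stage 2: salt = 758,730,000 + 7,380,000×33.4 = 1,005,222,000; volume = 37,580,000 m³; S = 26.749 ppt
After stage 3: salt = 1,005,222,000 + 26,200,000×3.4 = 1,094,302,000; volume = 63,780,000 m³
S = 1,094,302,000 / 63,780,000 = 17.1574 ppt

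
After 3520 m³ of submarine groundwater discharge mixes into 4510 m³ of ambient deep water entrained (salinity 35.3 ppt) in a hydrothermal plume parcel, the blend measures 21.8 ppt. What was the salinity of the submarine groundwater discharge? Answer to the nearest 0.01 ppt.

Salt balance: 4,510×35.3 + 3,520×S = 8,030×21.8
159,203 + 3,520·S = 175,054
S = (175,054 − 159,203) / 3,520 = 4.5031 ppt

4.50 ppt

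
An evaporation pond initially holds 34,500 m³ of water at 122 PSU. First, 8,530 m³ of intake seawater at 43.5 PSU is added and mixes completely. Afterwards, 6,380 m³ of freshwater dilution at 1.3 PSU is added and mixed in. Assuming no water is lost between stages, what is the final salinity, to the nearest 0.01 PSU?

Mass of salt is conserved:
Initial salt = 34,500×122 = 4,209,000
After stage 1: salt = 4,209,000 + 8,530×43.5 = 4,580,055; volume = 43,030 m³; S = 106.439 PSU
After stage 2: salt = 4,580,055 + 6,380×1.3 = 4,588,349; volume = 49,410 m³
S = 4,588,349 / 49,410 = 92.8628 PSU

92.86 PSU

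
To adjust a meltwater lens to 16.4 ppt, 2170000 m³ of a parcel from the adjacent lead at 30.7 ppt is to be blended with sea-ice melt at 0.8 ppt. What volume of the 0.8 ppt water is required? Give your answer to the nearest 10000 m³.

1990000 m³

Salt balance: 2,170,000×30.7 + V×0.8 = (2,170,000+V)×16.4
66,619,000 + 0.8V = 35,588,000 + 16.4V
31,031,000 = 15.6V
V = 1,989,166.67 m³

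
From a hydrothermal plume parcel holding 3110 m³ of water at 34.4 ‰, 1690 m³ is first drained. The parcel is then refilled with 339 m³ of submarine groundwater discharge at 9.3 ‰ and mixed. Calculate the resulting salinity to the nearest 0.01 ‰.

29.56 ‰

Remaining after removal: 1,420 m³ at 34.4 ‰ (salt = 48,848)
After addition: salt = 48,848 + 339×9.3 = 52,000.7; volume = 1,759 m³
S = 52,000.7 / 1,759 = 29.5626 ‰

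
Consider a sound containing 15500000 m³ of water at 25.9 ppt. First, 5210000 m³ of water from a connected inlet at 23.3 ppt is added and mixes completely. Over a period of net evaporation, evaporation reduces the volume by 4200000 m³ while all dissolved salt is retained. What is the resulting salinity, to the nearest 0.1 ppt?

After mixing: salt = 15,500,000×25.9 + 5,210,000×23.3 = 522,843,000; volume = 20,710,000 m³
After evaporation: salt unchanged = 522,843,000; volume = 20,710,000 − 4,200,000 = 16,510,000 m³
S = 522,843,000 / 16,510,000 = 31.6683 ppt

31.7 ppt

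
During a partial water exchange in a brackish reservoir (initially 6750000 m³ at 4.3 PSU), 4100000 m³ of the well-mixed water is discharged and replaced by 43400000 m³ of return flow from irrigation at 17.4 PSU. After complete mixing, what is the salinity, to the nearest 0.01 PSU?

16.65 PSU

Remaining after removal: 2,650,000 m³ at 4.3 PSU (salt = 11,395,000)
After addition: salt = 11,395,000 + 43,400,000×17.4 = 766,555,000; volume = 46,050,000 m³
S = 766,555,000 / 46,050,000 = 16.6461 PSU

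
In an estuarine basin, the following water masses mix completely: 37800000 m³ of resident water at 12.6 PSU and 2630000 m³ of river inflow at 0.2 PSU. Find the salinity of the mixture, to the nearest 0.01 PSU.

By conservation of dissolved salt,
salt = 37,800,000×12.6 + 2,630,000×0.2 = 476,280,000 + 526,000 = 476,806,000
volume = 37,800,000 + 2,630,000 = 40,430,000 m³
S = 476,806,000 / 40,430,000 = 11.7934 PSU

11.79 PSU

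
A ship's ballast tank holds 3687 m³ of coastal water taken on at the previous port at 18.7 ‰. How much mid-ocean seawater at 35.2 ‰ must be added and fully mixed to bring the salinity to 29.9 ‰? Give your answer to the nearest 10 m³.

7790 m³

Salt balance: 3,687×18.7 + V×35.2 = (3,687+V)×29.9
68,946.9 + 35.2V = 110,241.3 + 29.9V
41,294.4 = 5.3V
V = 7,791.4 m³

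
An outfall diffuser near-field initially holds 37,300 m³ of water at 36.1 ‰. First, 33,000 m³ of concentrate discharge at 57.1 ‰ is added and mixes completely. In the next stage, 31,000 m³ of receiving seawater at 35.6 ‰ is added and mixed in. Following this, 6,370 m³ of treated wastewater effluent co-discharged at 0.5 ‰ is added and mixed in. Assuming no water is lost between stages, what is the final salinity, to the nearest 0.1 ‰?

Salt balance:
Initial salt = 37,300×36.1 = 1,346,530
After stage 1: salt = 1,346,530 + 33,000×57.1 = 3,230,830; volume = 70,300 m³; S = 45.958 ‰
After stage 2: salt = 3,230,830 + 31,000×35.6 = 4,334,430; volume = 101,300 m³; S = 42.788 ‰
After stage 3: salt = 4,334,430 + 6,370×0.5 = 4,337,615; volume = 107,670 m³
S = 4,337,615 / 107,670 = 40.2862 ‰

40.3 ‰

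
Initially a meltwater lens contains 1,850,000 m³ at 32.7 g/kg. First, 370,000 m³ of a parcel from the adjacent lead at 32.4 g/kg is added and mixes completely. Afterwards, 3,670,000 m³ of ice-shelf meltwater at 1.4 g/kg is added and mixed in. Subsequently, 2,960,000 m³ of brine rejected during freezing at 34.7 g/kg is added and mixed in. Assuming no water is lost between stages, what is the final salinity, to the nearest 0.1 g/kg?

Total salt / total volume:
Initial salt = 1,850,000×32.7 = 60,495,000
After stage 1: salt = 60,495,000 + 370,000×32.4 = 72,483,000; volume = 2,220,000 m³; S = 32.65 g/kg
After stage 2: salt = 72,483,000 + 3,670,000×1.4 = 77,621,000; volume = 5,890,000 m³; S = 13.178 g/kg
After stage 3: salt = 77,621,000 + 2,960,000×34.7 = 180,333,000; volume = 8,850,000 m³
S = 180,333,000 / 8,850,000 = 20.3766 g/kg

20.4 g/kg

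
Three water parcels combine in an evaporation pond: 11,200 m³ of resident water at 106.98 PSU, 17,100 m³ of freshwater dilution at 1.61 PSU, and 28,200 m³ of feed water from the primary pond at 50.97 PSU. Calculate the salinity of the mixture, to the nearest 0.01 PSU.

Conserving salt mass:
salt = 11,200×106.98 + 17,100×1.61 + 28,200×50.97 = 1,198,176 + 27,531 + 1,437,354 = 2,663,061
volume = 11,200 + 17,100 + 28,200 = 56,500 m³
S = 2,663,061 / 56,500 = 47.1338 PSU

47.13 PSU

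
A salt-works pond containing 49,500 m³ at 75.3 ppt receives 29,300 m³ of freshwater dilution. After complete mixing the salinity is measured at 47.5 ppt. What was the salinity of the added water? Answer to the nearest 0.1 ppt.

0.5 ppt

Salt balance: 49,500×75.3 + 29,300×S = 78,800×47.5
3,727,350 + 29,300·S = 3,743,000
S = (3,743,000 − 3,727,350) / 29,300 = 0.5341 ppt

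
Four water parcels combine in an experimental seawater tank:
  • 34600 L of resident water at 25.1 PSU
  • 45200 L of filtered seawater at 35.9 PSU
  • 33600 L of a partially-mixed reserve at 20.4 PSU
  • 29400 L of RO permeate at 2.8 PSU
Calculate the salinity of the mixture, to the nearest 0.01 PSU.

Weighted by volume,
salt = 34,600×25.1 + 45,200×35.9 + 33,600×20.4 + 29,400×2.8 = 868,460 + 1,622,680 + 685,440 + 82,320 = 3,258,900
volume = 34,600 + 45,200 + 33,600 + 29,400 = 142,800 L
S = 3,258,900 / 142,800 = 22.8214 PSU

22.82 PSU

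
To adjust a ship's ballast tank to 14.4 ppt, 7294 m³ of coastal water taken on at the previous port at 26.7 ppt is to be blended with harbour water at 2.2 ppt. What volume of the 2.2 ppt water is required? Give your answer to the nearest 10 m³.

7350 m³

Salt balance: 7,294×26.7 + V×2.2 = (7,294+V)×14.4
194,749.8 + 2.2V = 105,033.6 + 14.4V
89,716.2 = 12.2V
V = 7,353.79 m³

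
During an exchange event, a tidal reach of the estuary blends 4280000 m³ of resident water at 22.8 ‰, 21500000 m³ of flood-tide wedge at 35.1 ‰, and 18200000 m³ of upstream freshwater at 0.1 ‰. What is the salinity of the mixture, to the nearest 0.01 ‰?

19.42 ‰

Mass of salt is conserved:
salt = 4,280,000×22.8 + 21,500,000×35.1 + 18,200,000×0.1 = 97,584,000 + 754,650,000 + 1,820,000 = 854,054,000
volume = 4,280,000 + 21,500,000 + 18,200,000 = 43,980,000 m³
S = 854,054,000 / 43,980,000 = 19.4191 ‰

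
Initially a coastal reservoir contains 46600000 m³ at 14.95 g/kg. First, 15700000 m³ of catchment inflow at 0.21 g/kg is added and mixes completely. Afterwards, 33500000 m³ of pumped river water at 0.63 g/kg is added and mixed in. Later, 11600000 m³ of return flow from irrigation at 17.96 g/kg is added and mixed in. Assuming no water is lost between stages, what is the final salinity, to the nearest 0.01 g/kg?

8.65 g/kg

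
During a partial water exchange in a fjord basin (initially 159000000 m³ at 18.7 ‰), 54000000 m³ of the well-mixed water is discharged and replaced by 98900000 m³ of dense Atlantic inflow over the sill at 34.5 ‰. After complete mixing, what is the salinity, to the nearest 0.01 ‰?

26.36 ‰

Remaining after removal: 105,000,000 m³ at 18.7 ‰ (salt = 1,963,500,000)
After addition: salt = 1,963,500,000 + 98,900,000×34.5 = 5,375,550,000; volume = 203,900,000 m³
S = 5,375,550,000 / 203,900,000 = 26.3637 ‰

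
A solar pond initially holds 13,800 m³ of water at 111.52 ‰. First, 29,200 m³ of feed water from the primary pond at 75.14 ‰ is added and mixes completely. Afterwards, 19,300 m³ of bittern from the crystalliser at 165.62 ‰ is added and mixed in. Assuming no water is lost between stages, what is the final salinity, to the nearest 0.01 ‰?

111.23 ‰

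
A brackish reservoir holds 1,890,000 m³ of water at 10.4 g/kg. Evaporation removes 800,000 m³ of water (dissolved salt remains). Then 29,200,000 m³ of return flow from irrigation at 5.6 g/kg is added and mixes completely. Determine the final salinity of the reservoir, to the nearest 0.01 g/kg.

6.05 g/kg

After evaporation: salt = 1,890,000×10.4 = 19,656,000; volume = 1,890,000 − 800,000 = 1,090,000 m³
After mixing: salt = 19,656,000 + 29,200,000×5.6 = 183,176,000; volume = 1,090,000 + 29,200,000 = 30,290,000 m³
S = 183,176,000 / 30,290,000 = 6.0474 g/kg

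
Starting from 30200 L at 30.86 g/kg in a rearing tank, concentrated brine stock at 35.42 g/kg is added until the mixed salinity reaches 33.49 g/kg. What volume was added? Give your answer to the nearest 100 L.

41200 L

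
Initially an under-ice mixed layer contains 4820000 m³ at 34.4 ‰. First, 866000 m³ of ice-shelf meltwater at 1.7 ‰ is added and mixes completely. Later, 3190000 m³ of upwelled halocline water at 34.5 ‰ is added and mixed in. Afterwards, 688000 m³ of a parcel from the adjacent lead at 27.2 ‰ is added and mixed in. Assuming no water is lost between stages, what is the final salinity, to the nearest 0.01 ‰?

30.95 ‰

Conserving salt mass:
Initial salt = 4,820,000×34.4 = 165,808,000
After stage 1: salt = 165,808,000 + 866,000×1.7 = 167,280,200; volume = 5,686,000 m³; S = 29.42 ‰
After stage 2: salt = 167,280,200 + 3,190,000×34.5 = 277,335,200; volume = 8,876,000 m³; S = 31.246 ‰
After stage 3: salt = 277,335,200 + 688,000×27.2 = 296,048,800; volume = 9,564,000 m³
S = 296,048,800 / 9,564,000 = 30.9545 ‰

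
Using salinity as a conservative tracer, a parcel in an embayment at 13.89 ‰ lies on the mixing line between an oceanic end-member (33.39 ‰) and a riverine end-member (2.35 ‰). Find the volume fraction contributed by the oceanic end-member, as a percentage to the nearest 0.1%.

37.2%

Let g be the oceanic fraction. Salt balance per unit volume:
g×33.39 + (1−g)×2.35 = 13.89
g = (13.89 − 2.35) / (33.39 − 2.35) = 11.54/31.04 = 0.3718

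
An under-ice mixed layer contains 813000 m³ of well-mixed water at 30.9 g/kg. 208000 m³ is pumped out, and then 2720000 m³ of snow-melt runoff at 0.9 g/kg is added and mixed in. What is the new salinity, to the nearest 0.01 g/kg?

6.36 g/kg

Remaining after removal: 605,000 m³ at 30.9 g/kg (salt = 18,694,500)
After addition: salt = 18,694,500 + 2,720,000×0.9 = 21,142,500; volume = 3,325,000 m³
S = 21,142,500 / 3,325,000 = 6.3586 g/kg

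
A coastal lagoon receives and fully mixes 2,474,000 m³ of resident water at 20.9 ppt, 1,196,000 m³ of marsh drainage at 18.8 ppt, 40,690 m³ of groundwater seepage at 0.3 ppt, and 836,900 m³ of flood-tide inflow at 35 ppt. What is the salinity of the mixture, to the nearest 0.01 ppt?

22.76 ppt

Weighted by volume,
salt = 2,474,000×20.9 + 1,196,000×18.8 + 40,690×0.3 + 836,900×35 = 51,706,600 + 22,484,800 + 12,207 + 29,291,500 = 103,495,107
volume = 2,474,000 + 1,196,000 + 40,690 + 836,900 = 4,547,590 m³
S = 103,495,107 / 4,547,590 = 22.7582 ppt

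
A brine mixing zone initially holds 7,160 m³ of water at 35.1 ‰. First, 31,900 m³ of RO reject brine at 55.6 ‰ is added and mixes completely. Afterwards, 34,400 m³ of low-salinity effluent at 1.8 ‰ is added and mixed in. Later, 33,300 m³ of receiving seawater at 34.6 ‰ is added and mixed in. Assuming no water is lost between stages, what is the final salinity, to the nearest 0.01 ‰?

30.34 ‰

Total salt / total volume:
Initial salt = 7,160×35.1 = 251,316
After stage 1: salt = 251,316 + 31,900×55.6 = 2,024,956; volume = 39,060 m³; S = 51.842 ‰
After stage 2: salt = 2,024,956 + 34,400×1.8 = 2,086,876; volume = 73,460 m³; S = 28.408 ‰
After stage 3: salt = 2,086,876 + 33,300×34.6 = 3,239,056; volume = 106,760 m³
S = 3,239,056 / 106,760 = 30.3396 ‰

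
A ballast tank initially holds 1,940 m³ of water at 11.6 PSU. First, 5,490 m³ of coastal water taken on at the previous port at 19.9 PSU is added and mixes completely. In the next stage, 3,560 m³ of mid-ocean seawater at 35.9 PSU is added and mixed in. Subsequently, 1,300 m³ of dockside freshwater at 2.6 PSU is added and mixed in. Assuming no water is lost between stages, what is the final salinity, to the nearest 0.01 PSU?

21.39 PSU

Weighted by volume,
Initial salt = 1,940×11.6 = 22,504
After stage 1: salt = 22,504 + 5,490×19.9 = 131,755; volume = 7,430 m³; S = 17.733 PSU
After stage 2: salt = 131,755 + 3,560×35.9 = 259,559; volume = 10,990 m³; S = 23.618 PSU
After stage 3: salt = 259,559 + 1,300×2.6 = 262,939; volume = 12,290 m³
S = 262,939 / 12,290 = 21.3945 PSU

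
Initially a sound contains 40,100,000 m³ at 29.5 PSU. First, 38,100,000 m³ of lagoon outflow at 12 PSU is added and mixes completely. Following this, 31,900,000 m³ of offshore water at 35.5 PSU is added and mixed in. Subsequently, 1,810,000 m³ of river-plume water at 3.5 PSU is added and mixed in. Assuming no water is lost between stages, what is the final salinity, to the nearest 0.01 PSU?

Conserving salt mass:
Initial salt = 40,100,000×29.5 = 1,182,950,000
After stage 1: salt = 1,182,950,000 + 38,100,000×12 = 1,640,150,000; volume = 78,200,000 m³; S = 20.974 PSU
After stage 2: salt = 1,640,150,000 + 31,900,000×35.5 = 2,772,600,000; volume = 110,100,000 m³; S = 25.183 PSU
After stage 3: salt = 2,772,600,000 + 1,810,000×3.5 = 2,778,935,000; volume = 111,910,000 m³
S = 2,778,935,000 / 111,910,000 = 24.8319 PSU

24.83 PSU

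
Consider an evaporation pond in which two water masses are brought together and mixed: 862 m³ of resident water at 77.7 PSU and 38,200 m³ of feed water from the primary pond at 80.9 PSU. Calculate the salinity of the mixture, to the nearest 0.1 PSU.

80.8 PSU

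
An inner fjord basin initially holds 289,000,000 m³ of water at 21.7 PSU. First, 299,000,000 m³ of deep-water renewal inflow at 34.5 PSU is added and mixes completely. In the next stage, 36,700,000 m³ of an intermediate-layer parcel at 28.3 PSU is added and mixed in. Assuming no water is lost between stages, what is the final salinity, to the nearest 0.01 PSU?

Mass of salt is conserved:
Initial salt = 289,000,000×21.7 = 6,271,300,000
After stage 1: salt = 6,271,300,000 + 299,000,000×34.5 = 16,586,800,000; volume = 588,000,000 m³; S = 28.209 PSU
After stage 2: salt = 16,586,800,000 + 36,700,000×28.3 = 17,625,410,000; volume = 624,700,000 m³
S = 17,625,410,000 / 624,700,000 = 28.2142 PSU

28.21 PSU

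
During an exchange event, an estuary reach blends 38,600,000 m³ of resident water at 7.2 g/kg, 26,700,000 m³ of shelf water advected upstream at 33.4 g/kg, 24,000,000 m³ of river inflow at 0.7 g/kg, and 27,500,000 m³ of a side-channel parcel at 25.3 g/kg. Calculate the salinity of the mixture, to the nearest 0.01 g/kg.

Salt balance:
salt = 38,600,000×7.2 + 26,700,000×33.4 + 24,000,000×0.7 + 27,500,000×25.3 = 277,920,000 + 891,780,000 + 16,800,000 + 695,750,000 = 1,882,250,000
volume = 38,600,000 + 26,700,000 + 24,000,000 + 27,500,000 = 116,800,000 m³
S = 1,882,250,000 / 116,800,000 = 16.1152 g/kg

16.12 g/kg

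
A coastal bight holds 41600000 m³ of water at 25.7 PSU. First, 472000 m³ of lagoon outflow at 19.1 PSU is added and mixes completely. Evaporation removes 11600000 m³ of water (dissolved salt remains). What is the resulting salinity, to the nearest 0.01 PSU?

35.38 PSU

After mixing: salt = 41,600,000×25.7 + 472,000×19.1 = 1,078,135,200; volume = 42,072,000 m³
After evaporation: salt unchanged = 1,078,135,200; volume = 42,072,000 − 11,600,000 = 30,472,000 m³
S = 1,078,135,200 / 30,472,000 = 35.3812 PSU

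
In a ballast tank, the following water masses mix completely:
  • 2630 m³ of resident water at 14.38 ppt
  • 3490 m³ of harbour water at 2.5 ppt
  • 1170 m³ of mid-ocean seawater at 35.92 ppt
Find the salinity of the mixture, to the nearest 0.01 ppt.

12.15 ppt

By conservation of dissolved salt,
salt = 2,630×14.38 + 3,490×2.5 + 1,170×35.92 = 37,819.4 + 8,725 + 42,026.4 = 88,570.8
volume = 2,630 + 3,490 + 1,170 = 7,290 m³
S = 88,570.8 / 7,290 = 12.1496 ppt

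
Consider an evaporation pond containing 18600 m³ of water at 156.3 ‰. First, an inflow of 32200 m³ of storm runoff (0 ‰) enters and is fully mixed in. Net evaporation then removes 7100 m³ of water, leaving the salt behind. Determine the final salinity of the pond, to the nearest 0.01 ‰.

66.53 ‰

After mixing: salt = 18,600×156.3 + 32,200×0 = 2,907,180; volume = 50,800 m³
After evaporation: salt unchanged = 2,907,180; volume = 50,800 − 7,100 = 43,700 m³
S = 2,907,180 / 43,700 = 66.5259 ‰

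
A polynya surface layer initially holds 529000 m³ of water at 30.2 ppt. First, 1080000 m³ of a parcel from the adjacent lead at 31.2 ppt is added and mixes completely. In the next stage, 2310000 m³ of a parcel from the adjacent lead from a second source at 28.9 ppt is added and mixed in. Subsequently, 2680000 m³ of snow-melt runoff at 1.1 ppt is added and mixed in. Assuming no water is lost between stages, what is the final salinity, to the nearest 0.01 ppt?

18.09 ppt

Conserving salt mass:
Initial salt = 529,000×30.2 = 15,975,800
After stage 1: salt = 15,975,800 + 1,080,000×31.2 = 49,671,800; volume = 1,609,000 m³; S = 30.871 ppt
After stage 2: salt = 49,671,800 + 2,310,000×28.9 = 116,430,800; volume = 3,919,000 m³; S = 29.709 ppt
After stage 3: salt = 116,430,800 + 2,680,000×1.1 = 119,378,800; volume = 6,599,000 m³
S = 119,378,800 / 6,599,000 = 18.0904 ppt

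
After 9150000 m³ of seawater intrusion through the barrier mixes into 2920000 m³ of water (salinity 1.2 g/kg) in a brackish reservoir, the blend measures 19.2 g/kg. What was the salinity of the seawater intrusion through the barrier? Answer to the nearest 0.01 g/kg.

Salt balance: 2,920,000×1.2 + 9,150,000×S = 12,070,000×19.2
3,504,000 + 9,150,000·S = 231,744,000
S = (231,744,000 − 3,504,000) / 9,150,000 = 24.9443 g/kg

24.94 g/kg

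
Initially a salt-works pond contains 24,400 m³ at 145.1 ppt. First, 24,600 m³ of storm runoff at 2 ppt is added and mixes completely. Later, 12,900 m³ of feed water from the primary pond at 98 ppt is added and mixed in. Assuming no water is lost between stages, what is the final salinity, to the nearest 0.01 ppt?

78.41 ppt

Mass of salt is conserved:
Initial salt = 24,400×145.1 = 3,540,440
After stage 1: salt = 3,540,440 + 24,600×2 = 3,589,640; volume = 49,000 m³; S = 73.258 ppt
After stage 2: salt = 3,589,640 + 12,900×98 = 4,853,840; volume = 61,900 m³
S = 4,853,840 / 61,900 = 78.4142 ppt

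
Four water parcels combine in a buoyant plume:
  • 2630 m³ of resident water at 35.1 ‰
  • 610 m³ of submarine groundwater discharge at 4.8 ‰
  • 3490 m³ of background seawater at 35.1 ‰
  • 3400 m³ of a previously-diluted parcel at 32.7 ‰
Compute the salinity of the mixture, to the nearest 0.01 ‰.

32.47 ‰

Conserving salt mass:
salt = 2,630×35.1 + 610×4.8 + 3,490×35.1 + 3,400×32.7 = 92,313 + 2,928 + 122,499 + 111,180 = 328,920
volume = 2,630 + 610 + 3,490 + 3,400 = 10,130 m³
S = 328,920 / 10,130 = 32.4699 ‰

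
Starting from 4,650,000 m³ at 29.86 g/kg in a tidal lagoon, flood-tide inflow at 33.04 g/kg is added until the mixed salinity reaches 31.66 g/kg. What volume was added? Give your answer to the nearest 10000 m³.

6070000 m³

Salt balance: 4,650,000×29.86 + V×33.04 = (4,650,000+V)×31.66
138,849,000 + 33.04V = 147,219,000 + 31.66V
8,370,000 = 1.38V
V = 6,065,217.39 m³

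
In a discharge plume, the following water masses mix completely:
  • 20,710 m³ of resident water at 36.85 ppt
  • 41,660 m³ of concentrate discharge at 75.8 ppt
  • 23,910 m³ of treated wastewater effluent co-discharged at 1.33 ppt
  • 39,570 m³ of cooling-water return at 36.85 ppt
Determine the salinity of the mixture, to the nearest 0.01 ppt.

Total salt / total volume:
salt = 20,710×36.85 + 41,660×75.8 + 23,910×1.33 + 39,570×36.85 = 763,163.5 + 3,157,828 + 31,800.3 + 1,458,154.5 = 5,410,946.3
volume = 20,710 + 41,660 + 23,910 + 39,570 = 125,850 m³
S = 5,410,946.3 / 125,850 = 42.9952 ppt

43.00 ppt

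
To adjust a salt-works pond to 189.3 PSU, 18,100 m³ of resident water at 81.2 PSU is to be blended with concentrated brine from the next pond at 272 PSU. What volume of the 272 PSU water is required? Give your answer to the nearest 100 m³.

23700 m³

Salt balance: 18,100×81.2 + V×272 = (18,100+V)×189.3
1,469,720 + 272V = 3,426,330 + 189.3V
1,956,610 = 82.7V
V = 23,659.13 m³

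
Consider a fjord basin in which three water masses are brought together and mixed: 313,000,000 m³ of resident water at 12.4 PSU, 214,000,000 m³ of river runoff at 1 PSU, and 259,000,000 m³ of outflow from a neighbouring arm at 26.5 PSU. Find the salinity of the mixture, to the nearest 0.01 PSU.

13.94 PSU

By conservation of dissolved salt,
salt = 313,000,000×12.4 + 214,000,000×1 + 259,000,000×26.5 = 3,881,200,000 + 214,000,000 + 6,863,500,000 = 10,958,700,000
volume = 313,000,000 + 214,000,000 + 259,000,000 = 786,000,000 m³
S = 10,958,700,000 / 786,000,000 = 13.9424 PSU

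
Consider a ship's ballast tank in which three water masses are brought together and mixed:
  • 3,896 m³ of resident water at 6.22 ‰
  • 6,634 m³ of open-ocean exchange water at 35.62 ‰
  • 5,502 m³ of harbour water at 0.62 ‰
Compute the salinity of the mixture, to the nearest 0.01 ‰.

16.46 ‰

Salt balance:
salt = 3,896×6.22 + 6,634×35.62 + 5,502×0.62 = 24,233.12 + 236,303.08 + 3,411.24 = 263,947.44
volume = 3,896 + 6,634 + 5,502 = 16,032 m³
S = 263,947.44 / 16,032 = 16.4638 ‰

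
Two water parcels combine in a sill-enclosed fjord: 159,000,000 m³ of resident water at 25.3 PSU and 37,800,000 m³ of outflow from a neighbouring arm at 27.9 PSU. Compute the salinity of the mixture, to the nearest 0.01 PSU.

Mass of salt is conserved:
salt = 159,000,000×25.3 + 37,800,000×27.9 = 4,022,700,000 + 1,054,620,000 = 5,077,320,000
volume = 159,000,000 + 37,800,000 = 196,800,000 m³
S = 5,077,320,000 / 196,800,000 = 25.7994 PSU

25.80 PSU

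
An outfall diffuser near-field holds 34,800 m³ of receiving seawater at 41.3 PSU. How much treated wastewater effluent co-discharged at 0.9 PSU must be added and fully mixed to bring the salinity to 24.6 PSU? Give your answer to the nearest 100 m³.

24500 m³

Salt balance: 34,800×41.3 + V×0.9 = (34,800+V)×24.6
1,437,240 + 0.9V = 856,080 + 24.6V
581,160 = 23.7V
V = 24,521.52 m³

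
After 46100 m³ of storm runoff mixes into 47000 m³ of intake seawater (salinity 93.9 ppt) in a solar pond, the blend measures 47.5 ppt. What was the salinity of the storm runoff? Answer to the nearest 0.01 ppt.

0.19 ppt

Salt balance: 47,000×93.9 + 46,100×S = 93,100×47.5
4,413,300 + 46,100·S = 4,422,250
S = (4,422,250 − 4,413,300) / 46,100 = 0.1941 ppt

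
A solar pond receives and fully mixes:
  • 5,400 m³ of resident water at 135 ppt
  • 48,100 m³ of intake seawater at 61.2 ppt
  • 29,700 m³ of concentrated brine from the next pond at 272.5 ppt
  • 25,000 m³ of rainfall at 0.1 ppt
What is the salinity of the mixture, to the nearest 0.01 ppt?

108.77 ppt

Weighted by volume,
salt = 5,400×135 + 48,100×61.2 + 29,700×272.5 + 25,000×0.1 = 729,000 + 2,943,720 + 8,093,250 + 2,500 = 11,768,470
volume = 5,400 + 48,100 + 29,700 + 25,000 = 108,200 m³
S = 11,768,470 / 108,200 = 108.7659 ppt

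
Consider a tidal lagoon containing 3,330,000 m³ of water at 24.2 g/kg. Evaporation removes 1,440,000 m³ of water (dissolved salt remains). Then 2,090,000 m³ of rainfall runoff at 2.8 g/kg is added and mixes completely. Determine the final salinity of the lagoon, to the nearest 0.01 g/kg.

After evaporation: salt = 3,330,000×24.2 = 80,586,000; volume = 3,330,000 − 1,440,000 = 1,890,000 m³
After mixing: salt = 80,586,000 + 2,090,000×2.8 = 86,438,000; volume = 1,890,000 + 2,090,000 = 3,980,000 m³
S = 86,438,000 / 3,980,000 = 21.7181 g/kg

21.72 g/kg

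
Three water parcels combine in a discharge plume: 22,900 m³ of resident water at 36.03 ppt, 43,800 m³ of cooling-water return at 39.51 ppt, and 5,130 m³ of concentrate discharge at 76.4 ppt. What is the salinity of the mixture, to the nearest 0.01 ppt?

41.04 ppt

By conservation of dissolved salt,
salt = 22,900×36.03 + 43,800×39.51 + 5,130×76.4 = 825,087 + 1,730,538 + 391,932 = 2,947,557
volume = 22,900 + 43,800 + 5,130 = 71,830 m³
S = 2,947,557 / 71,830 = 41.0352 ppt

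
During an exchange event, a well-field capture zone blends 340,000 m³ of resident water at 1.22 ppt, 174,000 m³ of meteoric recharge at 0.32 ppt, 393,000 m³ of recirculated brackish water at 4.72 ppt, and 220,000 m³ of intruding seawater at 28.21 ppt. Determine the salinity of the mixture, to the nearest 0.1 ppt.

7.6 ppt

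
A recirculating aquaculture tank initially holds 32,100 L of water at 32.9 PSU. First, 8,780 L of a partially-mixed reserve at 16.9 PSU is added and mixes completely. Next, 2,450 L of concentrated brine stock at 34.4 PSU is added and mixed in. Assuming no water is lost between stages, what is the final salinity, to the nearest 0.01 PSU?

Conserving salt mass:
Initial salt = 32,100×32.9 = 1,056,090
After stage 1: salt = 1,056,090 + 8,780×16.9 = 1,204,472; volume = 40,880 L; S = 29.464 PSU
After stage 2: salt = 1,204,472 + 2,450×34.4 = 1,288,752; volume = 43,330 L
S = 1,288,752 / 43,330 = 29.7427 PSU

29.74 PSU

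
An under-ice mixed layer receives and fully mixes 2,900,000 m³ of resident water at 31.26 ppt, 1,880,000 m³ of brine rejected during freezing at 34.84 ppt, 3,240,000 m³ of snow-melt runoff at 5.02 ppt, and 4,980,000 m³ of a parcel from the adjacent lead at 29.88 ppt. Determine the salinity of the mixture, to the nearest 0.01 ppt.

Conserving salt mass:
salt = 2,900,000×31.26 + 1,880,000×34.84 + 3,240,000×5.02 + 4,980,000×29.88 = 90,654,000 + 65,499,200 + 16,264,800 + 148,802,400 = 321,220,400
volume = 2,900,000 + 1,880,000 + 3,240,000 + 4,980,000 = 13,000,000 m³
S = 321,220,400 / 13,000,000 = 24.7093 ppt

24.71 ppt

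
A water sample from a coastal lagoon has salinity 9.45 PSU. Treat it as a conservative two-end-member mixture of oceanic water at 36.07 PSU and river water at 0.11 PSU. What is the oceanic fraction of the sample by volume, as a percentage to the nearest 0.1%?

26.0%

Let g be the oceanic fraction. Salt balance per unit volume:
g×36.07 + (1−g)×0.11 = 9.45
g = (9.45 − 0.11) / (36.07 − 0.11) = 9.34/35.96 = 0.2597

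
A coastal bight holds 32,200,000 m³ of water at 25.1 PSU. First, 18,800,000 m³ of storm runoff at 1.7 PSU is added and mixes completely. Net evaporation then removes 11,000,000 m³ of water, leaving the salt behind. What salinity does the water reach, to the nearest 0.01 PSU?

After mixing: salt = 32,200,000×25.1 + 18,800,000×1.7 = 840,180,000; volume = 51,000,000 m³
After evaporation: salt unchanged = 840,180,000; volume = 51,000,000 − 11,000,000 = 40,000,000 m³
S = 840,180,000 / 40,000,000 = 21.0045 PSU

21.00 PSU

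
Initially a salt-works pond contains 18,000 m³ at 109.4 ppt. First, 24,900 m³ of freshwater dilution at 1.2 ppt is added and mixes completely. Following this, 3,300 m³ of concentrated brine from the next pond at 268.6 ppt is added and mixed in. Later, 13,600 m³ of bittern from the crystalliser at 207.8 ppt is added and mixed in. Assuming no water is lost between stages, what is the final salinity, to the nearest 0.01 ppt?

Conserving salt mass:
Initial salt = 18,000×109.4 = 1,969,200
After stage 1: salt = 1,969,200 + 24,900×1.2 = 1,999,080; volume = 42,900 m³; S = 46.599 ppt
After stage 2: salt = 1,999,080 + 3,300×268.6 = 2,885,460; volume = 46,200 m³; S = 62.456 ppt
After stage 3: salt = 2,885,460 + 13,600×207.8 = 5,711,540; volume = 59,800 m³
S = 5,711,540 / 59,800 = 95.5107 ppt

95.51 ppt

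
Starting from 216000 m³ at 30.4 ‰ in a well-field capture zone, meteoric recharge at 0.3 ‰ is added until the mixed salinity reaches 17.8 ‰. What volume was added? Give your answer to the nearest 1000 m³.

156000 m³

Salt balance: 216,000×30.4 + V×0.3 = (216,000+V)×17.8
6,566,400 + 0.3V = 3,844,800 + 17.8V
2,721,600 = 17.5V
V = 155,520 m³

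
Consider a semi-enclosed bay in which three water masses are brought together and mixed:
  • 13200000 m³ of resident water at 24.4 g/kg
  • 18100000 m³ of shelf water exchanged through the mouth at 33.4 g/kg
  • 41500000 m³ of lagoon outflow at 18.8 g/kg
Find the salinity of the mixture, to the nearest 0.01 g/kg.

23.45 g/kg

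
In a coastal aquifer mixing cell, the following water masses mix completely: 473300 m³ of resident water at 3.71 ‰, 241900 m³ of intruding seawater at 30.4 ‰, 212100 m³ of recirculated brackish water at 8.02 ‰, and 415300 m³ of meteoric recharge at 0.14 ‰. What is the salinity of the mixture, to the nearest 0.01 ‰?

Conserving salt mass:
salt = 473,300×3.71 + 241,900×30.4 + 212,100×8.02 + 415,300×0.14 = 1,755,943 + 7,353,760 + 1,701,042 + 58,142 = 10,868,887
volume = 473,300 + 241,900 + 212,100 + 415,300 = 1,342,600 m³
S = 10,868,887 / 1,342,600 = 8.0954 ‰

8.10 ‰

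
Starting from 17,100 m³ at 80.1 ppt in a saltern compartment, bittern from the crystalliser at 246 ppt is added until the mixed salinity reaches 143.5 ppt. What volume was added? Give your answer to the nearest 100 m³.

Salt balance: 17,100×80.1 + V×246 = (17,100+V)×143.5
1,369,710 + 246V = 2,453,850 + 143.5V
1,084,140 = 102.5V
V = 10,576.98 m³

10600 m³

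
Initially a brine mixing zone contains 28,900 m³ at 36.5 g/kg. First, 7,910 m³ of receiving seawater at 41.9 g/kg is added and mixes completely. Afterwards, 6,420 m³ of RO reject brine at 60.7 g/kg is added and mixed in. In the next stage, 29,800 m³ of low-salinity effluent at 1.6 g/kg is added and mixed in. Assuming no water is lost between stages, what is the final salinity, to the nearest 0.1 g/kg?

25.0 g/kg

Total salt / total volume:
Initial salt = 28,900×36.5 = 1,054,850
After stage 1: salt = 1,054,850 + 7,910×41.9 = 1,386,279; volume = 36,810 m³; S = 37.66 g/kg
After stage 2: salt = 1,386,279 + 6,420×60.7 = 1,775,973; volume = 43,230 m³; S = 41.082 g/kg
After stage 3: salt = 1,775,973 + 29,800×1.6 = 1,823,653; volume = 73,030 m³
S = 1,823,653 / 73,030 = 24.9713 g/kg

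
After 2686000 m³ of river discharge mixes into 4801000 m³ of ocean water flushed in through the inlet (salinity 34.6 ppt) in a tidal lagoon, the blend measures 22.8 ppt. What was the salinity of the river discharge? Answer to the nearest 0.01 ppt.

1.71 ppt

Salt balance: 4,801,000×34.6 + 2,686,000×S = 7,487,000×22.8
166,114,600 + 2,686,000·S = 170,703,600
S = (170,703,600 − 166,114,600) / 2,686,000 = 1.7085 ppt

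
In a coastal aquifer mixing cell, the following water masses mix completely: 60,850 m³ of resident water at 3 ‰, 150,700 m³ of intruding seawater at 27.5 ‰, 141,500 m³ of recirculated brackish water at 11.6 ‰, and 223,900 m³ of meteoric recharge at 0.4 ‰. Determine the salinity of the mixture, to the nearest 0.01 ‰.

Mass of salt is conserved:
salt = 60,850×3 + 150,700×27.5 + 141,500×11.6 + 223,900×0.4 = 182,550 + 4,144,250 + 1,641,400 + 89,560 = 6,057,760
volume = 60,850 + 150,700 + 141,500 + 223,900 = 576,950 m³
S = 6,057,760 / 576,950 = 10.4996 ‰

10.50 ‰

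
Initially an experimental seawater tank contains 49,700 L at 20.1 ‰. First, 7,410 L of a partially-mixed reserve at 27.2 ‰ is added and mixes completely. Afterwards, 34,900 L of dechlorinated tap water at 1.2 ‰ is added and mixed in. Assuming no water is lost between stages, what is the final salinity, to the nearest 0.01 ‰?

Salt balance:
Initial salt = 49,700×20.1 = 998,970
After stage 1: salt = 998,970 + 7,410×27.2 = 1,200,522; volume = 57,110 L; S = 21.021 ‰
After stage 2: salt = 1,200,522 + 34,900×1.2 = 1,242,402; volume = 92,010 L
S = 1,242,402 / 92,010 = 13.5029 ‰

13.50 ‰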